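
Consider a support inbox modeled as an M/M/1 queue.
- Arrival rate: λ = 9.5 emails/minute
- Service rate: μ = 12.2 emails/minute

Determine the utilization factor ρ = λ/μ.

Server utilization: ρ = λ/μ
ρ = 9.5/12.2 = 0.7787
The server is busy 77.87% of the time.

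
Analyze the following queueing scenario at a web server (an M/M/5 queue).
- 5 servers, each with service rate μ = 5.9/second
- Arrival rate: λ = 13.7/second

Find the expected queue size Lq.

Traffic intensity: ρ = λ/(cμ) = 13.7/(5×5.9) = 0.4644
Since ρ = 0.4644 < 1, system is stable.
Offered load a = λ/μ = cρ = 13.7/5.9 = 2.3220
P₀ = [ Σₙ₌₀^4 aⁿ/n! + a^5/(5!(1-ρ)) ]⁻¹
Σ = a^0/0! + a^1/1! + a^2/2! + a^3/3! + a^4/4! = 1.000000 + 2.322034 + 2.695921 + 2.086673 + 1.211331 = 9.3160
a^5/(5!(1-ρ)) = 67.5061/(120 × 0.5356) = 1.0503
P₀ = 1/(9.3160 + 1.0503) = 0.09647
Lq = P₀·a^5·ρ / (5!(1-ρ)²) = 0.096467 × 67.5061 × 0.46441 / (120 × 0.28686) = 0.08786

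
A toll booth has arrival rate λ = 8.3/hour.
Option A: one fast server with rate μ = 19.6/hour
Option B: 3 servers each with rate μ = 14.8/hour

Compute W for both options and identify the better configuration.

Option A: single server μ = 19.6 (M/M/1)
  ρ_A = 8.3/19.6 = 0.4235
  W_A = 1/(μ-λ) = 1/(19.6-8.3) = 1/11.30 = 0.08850

Option B: 3 servers μ = 14.8 (M/M/3)
  ρ_B = λ/(cμ) = 8.3/(3×14.8) = 0.1869
  Offered load a = λ/μ = cρ = 8.3/14.8 = 0.5608
  P₀ = [ Σₙ₌₀^2 aⁿ/n! + a^3/(3!(1-ρ)) ]⁻¹
  Σ = a^0/0! + a^1/1! + a^2/2! = 1.0000 + 0.5608 + 0.1573 = 1.7181
  a^3/(3!(1-ρ)) = 0.1764/(6 × 0.8131) = 0.03616
  P₀ = 1/(1.71807 + 0.0361554) = 0.5701
  Lq = P₀·a^3·ρ / (3!(1-ρ)²) = 0.57005 × 0.17638 × 0.18694 / (6 × 0.66107) = 0.004739
  Wq_B = Lq/λ = 0.0047387/8.3 = 0.0005709
  W_B = Wq_B + 1/μ = 0.0005709 + 0.06757 = 0.06814

Since W_B = 0.06814 < W_A = 0.08850, Option B (multiple servers) has the shorter time in system.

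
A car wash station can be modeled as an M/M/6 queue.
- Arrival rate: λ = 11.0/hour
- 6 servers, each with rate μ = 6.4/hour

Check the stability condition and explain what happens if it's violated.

Stability requires ρ = λ/(cμ) < 1
ρ = 11.0/(6 × 6.4) = 11.0/38.40 = 0.2865
Since 0.2865 < 1, the system is STABLE.
The servers are busy 28.65% of the time.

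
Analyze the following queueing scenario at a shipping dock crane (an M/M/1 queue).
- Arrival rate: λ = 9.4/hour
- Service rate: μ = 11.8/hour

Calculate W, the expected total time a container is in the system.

First, compute utilization: ρ = λ/μ = 9.4/11.8 = 0.7966
For M/M/1: W = 1/(μ-λ)
W = 1/(11.8-9.4) = 1/2.40
W = 0.4167 hours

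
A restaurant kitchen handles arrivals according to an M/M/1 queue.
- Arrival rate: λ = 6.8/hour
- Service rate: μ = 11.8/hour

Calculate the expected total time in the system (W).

First, compute utilization: ρ = λ/μ = 6.8/11.8 = 0.5763
For M/M/1: W = 1/(μ-λ)
W = 1/(11.8-6.8) = 1/5.00
W = 0.2000 hours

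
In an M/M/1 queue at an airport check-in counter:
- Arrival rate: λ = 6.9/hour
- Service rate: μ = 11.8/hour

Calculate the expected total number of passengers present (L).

ρ = λ/μ = 6.9/11.8 = 0.5847
For M/M/1: L = λ/(μ-λ)
L = 6.9/(11.8-6.9) = 6.9/4.90
L = 1.4082 passengers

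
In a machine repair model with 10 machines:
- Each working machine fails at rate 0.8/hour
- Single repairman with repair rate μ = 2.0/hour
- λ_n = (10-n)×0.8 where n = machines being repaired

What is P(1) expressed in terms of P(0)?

P(1)/P(0) = ∏_{i=0}^{1-1} λ_i/μ_{i+1}
= (10-0)×0.8/2.0
= 4.0000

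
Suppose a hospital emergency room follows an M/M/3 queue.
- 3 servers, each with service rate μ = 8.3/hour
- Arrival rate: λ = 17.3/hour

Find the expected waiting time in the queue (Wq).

Traffic intensity: ρ = λ/(cμ) = 17.3/(3×8.3) = 0.6948
Since ρ = 0.6948 < 1, system is stable.
Offered load a = λ/μ = cρ = 17.3/8.3 = 2.0843
P₀ = [ Σₙ₌₀^2 aⁿ/n! + a^3/(3!(1-ρ)) ]⁻¹
Σ = a^0/0! + a^1/1! + a^2/2! = 1.00000 + 2.08434 + 2.17223 = 5.2566
a^3/(3!(1-ρ)) = 9.0553/(6 × 0.30522) = 4.9447
P₀ = 1/(5.2566 + 4.9447) = 0.09803
Lq = P₀·a^3·ρ / (3!(1-ρ)²) = 0.09803 × 9.0553 × 0.6948 / (6 × 0.09316) = 1.1034
Wq = Lq/λ = 1.1034/17.3 = 0.06378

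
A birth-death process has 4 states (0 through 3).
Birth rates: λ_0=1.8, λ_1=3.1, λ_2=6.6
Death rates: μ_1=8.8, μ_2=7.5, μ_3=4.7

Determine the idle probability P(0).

Ratios P(n)/P(0) = (λ₀···λₙ₋₁)/(μ₁···μₙ):
P(1)/P(0) = (1.8)/(8.8) = 0.2045
P(2)/P(0) = (1.8×3.1)/(8.8×7.5) = 0.08455
P(3)/P(0) = (1.8×3.1×6.6)/(8.8×7.5×4.7) = 0.1187

Normalization: ∑ P(n) = 1
P(0) × (1.0000 + 0.2045 + 0.08455 + 0.1187) = 1
P(0) × 1.4078 = 1
P(0) = 1/1.4078 = 0.7103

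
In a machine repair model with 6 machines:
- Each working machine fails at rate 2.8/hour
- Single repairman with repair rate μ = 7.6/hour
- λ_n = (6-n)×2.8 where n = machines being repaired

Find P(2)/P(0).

P(2)/P(0) = ∏_{i=0}^{2-1} λ_i/μ_{i+1}
= (6-0)×2.8/7.6 × (6-1)×2.8/7.6
= 4.0720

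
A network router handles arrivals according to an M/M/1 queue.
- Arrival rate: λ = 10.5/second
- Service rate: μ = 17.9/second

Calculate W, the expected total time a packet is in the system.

First, compute utilization: ρ = λ/μ = 10.5/17.9 = 0.5866
For M/M/1: W = 1/(μ-λ)
W = 1/(17.9-10.5) = 1/7.40
W = 0.1351 seconds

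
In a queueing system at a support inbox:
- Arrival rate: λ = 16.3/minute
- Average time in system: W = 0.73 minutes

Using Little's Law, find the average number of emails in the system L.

Little's Law: L = λW
L = 16.3 × 0.73 = 11.8990 emails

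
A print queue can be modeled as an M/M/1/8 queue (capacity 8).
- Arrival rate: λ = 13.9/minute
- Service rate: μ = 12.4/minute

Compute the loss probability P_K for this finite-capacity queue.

ρ = λ/μ = 13.9/12.4 = 1.120968
P₀ = (1-ρ)/(1-ρ^(K+1)) = (1-1.120968)/(1-1.120968^9) = -0.12097/-1.7947 = 0.06740
P_K = P₀×ρ^K = 0.06740 × 1.120968^8 = 0.06740 × 2.4931 = 0.1680
Blocking probability = 16.80%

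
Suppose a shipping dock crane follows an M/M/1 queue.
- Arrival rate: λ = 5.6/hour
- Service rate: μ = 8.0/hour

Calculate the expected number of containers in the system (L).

ρ = λ/μ = 5.6/8.0 = 0.7000
For M/M/1: L = λ/(μ-λ)
L = 5.6/(8.0-5.6) = 5.6/2.40
L = 2.3333 containers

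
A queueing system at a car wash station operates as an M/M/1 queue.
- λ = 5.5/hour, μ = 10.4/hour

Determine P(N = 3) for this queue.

ρ = λ/μ = 5.5/10.4 = 0.52885
P(n) = (1-ρ)ρⁿ
P(3) = (1-0.52885) × 0.52885^3
P(3) = 0.47115 × 0.14791
P(3) = 0.06969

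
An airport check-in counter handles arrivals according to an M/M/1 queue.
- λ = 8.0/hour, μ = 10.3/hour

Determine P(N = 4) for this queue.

ρ = λ/μ = 8.0/10.3 = 0.7767
P(n) = (1-ρ)ρⁿ
P(4) = (1-0.7767) × 0.7767^4
P(4) = 0.2233 × 0.3639
P(4) = 0.08126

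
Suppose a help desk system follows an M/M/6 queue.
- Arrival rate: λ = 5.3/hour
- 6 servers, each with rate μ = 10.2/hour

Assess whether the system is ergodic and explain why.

Stability requires ρ = λ/(cμ) < 1
ρ = 5.3/(6 × 10.2) = 5.3/61.20 = 0.08660
Since 0.08660 < 1, the system is STABLE.
The servers are busy 8.66% of the time.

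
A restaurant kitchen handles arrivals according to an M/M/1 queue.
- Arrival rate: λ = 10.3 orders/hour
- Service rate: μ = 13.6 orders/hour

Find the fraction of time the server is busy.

Server utilization: ρ = λ/μ
ρ = 10.3/13.6 = 0.7574
The server is busy 75.74% of the time.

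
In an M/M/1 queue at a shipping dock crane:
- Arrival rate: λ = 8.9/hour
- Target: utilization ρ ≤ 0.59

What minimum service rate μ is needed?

ρ = λ/μ, so μ = λ/ρ
μ ≥ 8.9/0.59 = 15.0847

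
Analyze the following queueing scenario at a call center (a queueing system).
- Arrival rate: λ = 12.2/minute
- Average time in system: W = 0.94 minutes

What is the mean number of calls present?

Little's Law: L = λW
L = 12.2 × 0.94 = 11.4680 calls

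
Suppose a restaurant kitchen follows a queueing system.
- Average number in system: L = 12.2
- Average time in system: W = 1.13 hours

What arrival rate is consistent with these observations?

Little's Law: L = λW, so λ = L/W
λ = 12.2/1.13 = 10.7965 orders/hour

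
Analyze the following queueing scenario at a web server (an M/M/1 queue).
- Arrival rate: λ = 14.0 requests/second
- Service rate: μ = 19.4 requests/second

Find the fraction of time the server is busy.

Server utilization: ρ = λ/μ
ρ = 14.0/19.4 = 0.7216
The server is busy 72.16% of the time.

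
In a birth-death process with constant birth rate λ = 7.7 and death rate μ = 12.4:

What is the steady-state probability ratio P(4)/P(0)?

For constant rates: P(n)/P(0) = (λ/μ)^n
P(4)/P(0) = (7.7/12.4)^4 = 0.6210^4 = 0.1487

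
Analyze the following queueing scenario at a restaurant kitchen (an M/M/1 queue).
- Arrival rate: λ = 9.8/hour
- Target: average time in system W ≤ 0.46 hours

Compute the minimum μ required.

For M/M/1: W = 1/(μ-λ)
Need W ≤ 0.46, so 1/(μ-λ) ≤ 0.46
μ - λ ≥ 1/0.46 = 2.1739
μ ≥ 9.8 + 2.1739 = 11.9739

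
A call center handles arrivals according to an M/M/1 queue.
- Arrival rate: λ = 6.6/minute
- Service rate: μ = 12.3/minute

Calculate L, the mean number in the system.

ρ = λ/μ = 6.6/12.3 = 0.5366
For M/M/1: L = λ/(μ-λ)
L = 6.6/(12.3-6.6) = 6.6/5.70
L = 1.1579 calls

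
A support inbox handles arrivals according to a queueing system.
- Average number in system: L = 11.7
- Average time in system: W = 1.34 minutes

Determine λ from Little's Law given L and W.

Little's Law: L = λW, so λ = L/W
λ = 11.7/1.34 = 8.7313 emails/minute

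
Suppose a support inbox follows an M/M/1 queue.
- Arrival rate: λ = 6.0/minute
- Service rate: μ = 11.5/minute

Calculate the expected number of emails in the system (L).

ρ = λ/μ = 6.0/11.5 = 0.5217
For M/M/1: L = λ/(μ-λ)
L = 6.0/(11.5-6.0) = 6.0/5.50
L = 1.0909 emails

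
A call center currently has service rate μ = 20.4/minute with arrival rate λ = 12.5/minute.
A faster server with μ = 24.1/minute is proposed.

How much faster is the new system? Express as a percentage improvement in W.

System 1: ρ₁ = 12.5/20.4 = 0.6127, W₁ = 1/(20.4-12.5) = 0.1266
System 2: ρ₂ = 12.5/24.1 = 0.5187, W₂ = 1/(24.1-12.5) = 0.08621
Improvement: (W₁-W₂)/W₁ = (0.1266-0.08621)/0.1266 = 31.90%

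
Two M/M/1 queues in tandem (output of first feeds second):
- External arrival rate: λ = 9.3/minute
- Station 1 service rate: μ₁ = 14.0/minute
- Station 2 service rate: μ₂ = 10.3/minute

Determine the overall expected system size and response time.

By Jackson's theorem, each station behaves as independent M/M/1.
Station 1: ρ₁ = 9.3/14.0 = 0.6643, L₁ = ρ₁/(1-ρ₁) = λ/(μ₁-λ) = 9.3/4.70 = 1.9787
Station 2: ρ₂ = 9.3/10.3 = 0.9029, L₂ = ρ₂/(1-ρ₂) = λ/(μ₂-λ) = 9.3/1.00 = 9.3000
Total: L = L₁ + L₂ = 1.9787 + 9.3000 = 11.2787
W = L/λ = 11.2787/9.3 = 1.2128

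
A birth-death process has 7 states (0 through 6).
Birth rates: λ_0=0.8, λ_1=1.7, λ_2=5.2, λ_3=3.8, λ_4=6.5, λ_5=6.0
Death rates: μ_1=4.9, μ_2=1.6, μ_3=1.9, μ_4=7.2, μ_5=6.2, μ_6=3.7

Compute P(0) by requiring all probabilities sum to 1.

Ratios P(n)/P(0) = (λ₀···λₙ₋₁)/(μ₁···μₙ):
P(1)/P(0) = (0.8)/(4.9) = 0.163265
P(2)/P(0) = (0.8×1.7)/(4.9×1.6) = 0.173469
P(3)/P(0) = (0.8×1.7×5.2)/(4.9×1.6×1.9) = 0.474758
P(4)/P(0) = (0.8×1.7×5.2×3.8)/(4.9×1.6×1.9×7.2) = 0.250567
P(5)/P(0) = (0.8×1.7×5.2×3.8×6.5)/(4.9×1.6×1.9×7.2×6.2) = 0.262691
P(6)/P(0) = (0.8×1.7×5.2×3.8×6.5×6.0)/(4.9×1.6×1.9×7.2×6.2×3.7) = 0.425986

Normalization: ∑ P(n) = 1
P(0) × (1.00000 + 0.163265 + 0.173469 + 0.474758 + 0.250567 + 0.262691 + 0.425986) = 1
P(0) × 2.7507 = 1
P(0) = 1/2.7507 = 0.3635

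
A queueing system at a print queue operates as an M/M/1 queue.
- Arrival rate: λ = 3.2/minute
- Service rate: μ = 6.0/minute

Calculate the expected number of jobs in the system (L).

ρ = λ/μ = 3.2/6.0 = 0.5333
For M/M/1: L = λ/(μ-λ)
L = 3.2/(6.0-3.2) = 3.2/2.80
L = 1.1429 jobs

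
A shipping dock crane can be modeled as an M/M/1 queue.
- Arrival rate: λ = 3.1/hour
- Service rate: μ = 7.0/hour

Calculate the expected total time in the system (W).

First, compute utilization: ρ = λ/μ = 3.1/7.0 = 0.4429
For M/M/1: W = 1/(μ-λ)
W = 1/(7.0-3.1) = 1/3.90
W = 0.2564 hours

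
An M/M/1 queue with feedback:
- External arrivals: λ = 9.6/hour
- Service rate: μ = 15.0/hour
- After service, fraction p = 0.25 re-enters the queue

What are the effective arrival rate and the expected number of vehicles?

Effective arrival rate: λ_eff = λ/(1-p) = 9.6/(1-0.25) = 9.6/0.75 = 12.8000
ρ = λ_eff/μ = 12.8000/15.0 = 0.853333
L = ρ/(1-ρ) = 0.853333/(1-0.853333) = 5.8182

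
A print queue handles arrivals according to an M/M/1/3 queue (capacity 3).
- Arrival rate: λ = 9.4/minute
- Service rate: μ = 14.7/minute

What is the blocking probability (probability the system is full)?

ρ = λ/μ = 9.4/14.7 = 0.63946
P₀ = (1-ρ)/(1-ρ^(K+1)) = (1-0.63946)/(1-0.63946^4) = 0.3605/0.8328 = 0.4329
P_K = P₀×ρ^K = 0.4329 × 0.63946^3 = 0.4329 × 0.2615 = 0.1132
Blocking probability = 11.32%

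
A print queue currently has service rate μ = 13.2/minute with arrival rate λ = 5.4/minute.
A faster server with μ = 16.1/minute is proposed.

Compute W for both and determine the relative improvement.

System 1: ρ₁ = 5.4/13.2 = 0.4091, W₁ = 1/(13.2-5.4) = 0.1282
System 2: ρ₂ = 5.4/16.1 = 0.3354, W₂ = 1/(16.1-5.4) = 0.09346
Improvement: (W₁-W₂)/W₁ = (0.1282-0.09346)/0.1282 = 27.10%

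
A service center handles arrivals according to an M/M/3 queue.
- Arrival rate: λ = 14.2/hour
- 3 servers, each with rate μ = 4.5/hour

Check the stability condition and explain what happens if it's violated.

Stability requires ρ = λ/(cμ) < 1
ρ = 14.2/(3 × 4.5) = 14.2/13.50 = 1.0519
Since 1.0519 ≥ 1, the system is UNSTABLE.
Need c > λ/μ = 14.2/4.5 = 3.16.
Minimum servers needed: c = 4.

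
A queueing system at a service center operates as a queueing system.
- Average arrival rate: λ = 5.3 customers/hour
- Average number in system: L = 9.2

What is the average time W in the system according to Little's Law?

Little's Law: L = λW, so W = L/λ
W = 9.2/5.3 = 1.7358 hours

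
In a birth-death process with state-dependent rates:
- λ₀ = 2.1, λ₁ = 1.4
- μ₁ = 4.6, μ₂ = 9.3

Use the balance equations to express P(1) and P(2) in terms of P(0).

Balance equations:
State 0: λ₀P₀ = μ₁P₁ → P₁ = (λ₀/μ₁)P₀ = (2.1/4.6)P₀ = 0.4565P₀
State 1: P₂ = (λ₀λ₁)/(μ₁μ₂)P₀ = (2.1×1.4)/(4.6×9.3)P₀ = 0.06872P₀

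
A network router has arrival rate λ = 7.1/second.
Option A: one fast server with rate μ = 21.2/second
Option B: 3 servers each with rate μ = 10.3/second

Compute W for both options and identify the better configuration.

Option A: single server μ = 21.2 (M/M/1)
  ρ_A = 7.1/21.2 = 0.3349
  W_A = 1/(μ-λ) = 1/(21.2-7.1) = 1/14.10 = 0.07092

Option B: 3 servers μ = 10.3 (M/M/3)
  ρ_B = λ/(cμ) = 7.1/(3×10.3) = 0.2298
  Offered load a = λ/μ = cρ = 7.1/10.3 = 0.6893
  P₀ = [ Σₙ₌₀^2 aⁿ/n! + a^3/(3!(1-ρ)) ]⁻¹
  Σ = a^0/0! + a^1/1! + a^2/2! = 1.0000 + 0.6893 + 0.2376 = 1.9269
  a^3/(3!(1-ρ)) = 0.3275393/(6 × 0.7702265) = 0.07088
  P₀ = 1/(1.9269 + 0.07088) = 0.5006
  Lq = P₀·a^3·ρ / (3!(1-ρ)²) = 0.50056 × 0.32754 × 0.22977 / (6 × 0.59325) = 0.01058
  Wq_B = Lq/λ = 0.010583/7.1 = 0.001491
  W_B = Wq_B + 1/μ = 0.001491 + 0.09709 = 0.09858

Since W_A = 0.07092 < W_B = 0.09858, Option A (single fast server) has the shorter time in system.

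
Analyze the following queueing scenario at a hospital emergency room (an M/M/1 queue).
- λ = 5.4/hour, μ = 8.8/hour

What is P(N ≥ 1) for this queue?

ρ = λ/μ = 5.4/8.8 = 0.6136
P(N ≥ n) = ρⁿ
P(N ≥ 1) = 0.6136^1
P(N ≥ 1) = 0.6136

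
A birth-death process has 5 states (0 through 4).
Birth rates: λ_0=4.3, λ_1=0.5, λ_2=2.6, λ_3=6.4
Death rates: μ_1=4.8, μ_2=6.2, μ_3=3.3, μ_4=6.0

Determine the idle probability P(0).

Ratios P(n)/P(0) = (λ₀···λₙ₋₁)/(μ₁···μₙ):
P(1)/P(0) = (4.3)/(4.8) = 0.8958
P(2)/P(0) = (4.3×0.5)/(4.8×6.2) = 0.07224
P(3)/P(0) = (4.3×0.5×2.6)/(4.8×6.2×3.3) = 0.05692
P(4)/P(0) = (4.3×0.5×2.6×6.4)/(4.8×6.2×3.3×6.0) = 0.06071

Normalization: ∑ P(n) = 1
P(0) × (1.0000 + 0.8958 + 0.07224 + 0.05692 + 0.06071) = 1
P(0) × 2.0857 = 1
P(0) = 1/2.0857 = 0.4795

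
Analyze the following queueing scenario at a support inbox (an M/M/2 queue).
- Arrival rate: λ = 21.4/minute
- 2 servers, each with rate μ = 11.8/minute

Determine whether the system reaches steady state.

Stability requires ρ = λ/(cμ) < 1
ρ = 21.4/(2 × 11.8) = 21.4/23.60 = 0.9068
Since 0.9068 < 1, the system is STABLE.
The servers are busy 90.68% of the time.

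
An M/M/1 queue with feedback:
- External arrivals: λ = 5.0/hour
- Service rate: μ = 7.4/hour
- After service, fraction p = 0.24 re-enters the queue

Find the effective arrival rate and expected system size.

Effective arrival rate: λ_eff = λ/(1-p) = 5.0/(1-0.24) = 5.0/0.76 = 6.57895
ρ = λ_eff/μ = 6.57895/7.4 = 0.889047
L = ρ/(1-ρ) = 0.889047/(1-0.889047) = 8.0128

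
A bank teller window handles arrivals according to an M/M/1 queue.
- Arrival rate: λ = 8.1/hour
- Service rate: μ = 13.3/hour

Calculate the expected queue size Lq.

ρ = λ/μ = 8.1/13.3 = 0.6090
For M/M/1: Lq = λ²/(μ(μ-λ))
Lq = 65.61/(13.3 × 5.20)
Lq = 0.9487 transactions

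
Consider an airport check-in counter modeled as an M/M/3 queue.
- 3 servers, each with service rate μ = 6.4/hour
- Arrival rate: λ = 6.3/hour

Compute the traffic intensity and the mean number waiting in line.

Traffic intensity: ρ = λ/(cμ) = 6.3/(3×6.4) = 0.3281
Since ρ = 0.3281 < 1, system is stable.
Offered load a = λ/μ = cρ = 6.3/6.4 = 0.9844
P₀ = [ Σₙ₌₀^2 aⁿ/n! + a^3/(3!(1-ρ)) ]⁻¹
Σ = a^0/0! + a^1/1! + a^2/2! = 1.0000 + 0.9844 + 0.4845 = 2.4689
a^3/(3!(1-ρ)) = 0.9539/(6 × 0.6719) = 0.2366
P₀ = 1/(2.4689 + 0.2366) = 0.3696
Lq = P₀·a^3·ρ / (3!(1-ρ)²) = 0.3696 × 0.9539 × 0.3281 / (6 × 0.4514) = 0.04271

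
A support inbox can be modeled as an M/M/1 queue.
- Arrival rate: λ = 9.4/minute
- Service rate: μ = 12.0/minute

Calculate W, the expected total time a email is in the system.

First, compute utilization: ρ = λ/μ = 9.4/12.0 = 0.7833
For M/M/1: W = 1/(μ-λ)
W = 1/(12.0-9.4) = 1/2.60
W = 0.3846 minutes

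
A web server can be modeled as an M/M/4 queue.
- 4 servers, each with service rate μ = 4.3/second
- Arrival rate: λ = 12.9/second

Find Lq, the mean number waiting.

Traffic intensity: ρ = λ/(cμ) = 12.9/(4×4.3) = 0.7500
Since ρ = 0.7500 < 1, system is stable.
Offered load a = λ/μ = cρ = 12.9/4.3 = 3.0000
P₀ = [ Σₙ₌₀^3 aⁿ/n! + a^4/(4!(1-ρ)) ]⁻¹
Σ = a^0/0! + a^1/1! + a^2/2! + a^3/3! = 1.0000 + 3.0000 + 4.5000 + 4.5000 = 13.0000
a^4/(4!(1-ρ)) = 81.0000/(24 × 0.2500) = 13.5000
P₀ = 1/(13.0000 + 13.5000) = 0.03774
Lq = P₀·a^4·ρ / (4!(1-ρ)²) = 0.037736 × 81.0000 × 0.75000 / (24 × 0.062500) = 1.5283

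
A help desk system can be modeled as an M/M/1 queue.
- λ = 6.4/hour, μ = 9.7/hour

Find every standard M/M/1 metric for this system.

Step 1: ρ = λ/μ = 6.4/9.7 = 0.6598
Step 2: L = λ/(μ-λ) = 6.4/3.30 = 1.9394
Step 3: Lq = λ²/(μ(μ-λ)) = 40.96/(9.7×3.30) = 1.2796
Step 4: W = 1/(μ-λ) = 1/3.30 = 0.30303
Step 5: Wq = λ/(μ(μ-λ)) = 6.4/(9.7×3.30) = 0.1999
Step 6: P(0) = 1-ρ = 0.3402
Verify: L = λW = 6.4×0.30303 = 1.9394 ✔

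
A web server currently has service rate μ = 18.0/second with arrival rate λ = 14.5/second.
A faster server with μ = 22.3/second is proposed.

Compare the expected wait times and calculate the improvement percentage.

System 1: ρ₁ = 14.5/18.0 = 0.8056, W₁ = 1/(18.0-14.5) = 0.2857
System 2: ρ₂ = 14.5/22.3 = 0.6502, W₂ = 1/(22.3-14.5) = 0.1282
Improvement: (W₁-W₂)/W₁ = (0.2857-0.1282)/0.2857 = 55.13%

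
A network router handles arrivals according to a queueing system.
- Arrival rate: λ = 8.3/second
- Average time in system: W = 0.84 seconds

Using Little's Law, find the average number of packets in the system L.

Little's Law: L = λW
L = 8.3 × 0.84 = 6.9720 packets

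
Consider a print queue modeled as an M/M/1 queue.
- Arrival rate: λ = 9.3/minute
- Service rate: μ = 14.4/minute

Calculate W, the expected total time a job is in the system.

First, compute utilization: ρ = λ/μ = 9.3/14.4 = 0.6458
For M/M/1: W = 1/(μ-λ)
W = 1/(14.4-9.3) = 1/5.10
W = 0.1961 minutes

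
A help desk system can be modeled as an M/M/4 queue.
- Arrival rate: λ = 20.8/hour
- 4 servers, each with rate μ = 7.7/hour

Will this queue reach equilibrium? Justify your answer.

Stability requires ρ = λ/(cμ) < 1
ρ = 20.8/(4 × 7.7) = 20.8/30.80 = 0.6753
Since 0.6753 < 1, the system is STABLE.
The servers are busy 67.53% of the time.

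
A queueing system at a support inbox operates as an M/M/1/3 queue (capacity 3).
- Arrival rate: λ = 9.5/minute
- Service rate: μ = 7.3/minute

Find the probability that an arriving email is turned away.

ρ = λ/μ = 9.5/7.3 = 1.3014
P₀ = (1-ρ)/(1-ρ^(K+1)) = (1-1.3014)/(1-1.3014^4) = -0.3014/-1.8684 = 0.1613
P_K = P₀×ρ^K = 0.1613 × 1.3014^3 = 0.1613 × 2.2041 = 0.3555
Blocking probability = 35.55%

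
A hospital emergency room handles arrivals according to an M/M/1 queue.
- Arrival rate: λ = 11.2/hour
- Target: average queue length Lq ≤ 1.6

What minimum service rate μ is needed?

For M/M/1: Lq = λ²/(μ(μ-λ))
Need Lq ≤ 1.6, i.e. μ(μ-λ) ≥ λ²/1.6
μ² - 11.2μ - 125.44/1.6 ≥ 0  →  μ² - 11.2μ - 78.4000 ≥ 0
Quadratic formula (positive root): μ = [λ + √(λ² + 4×78.4000)]/2
Discriminant: 125.44 + 4×78.4000 = 439.0400, √439.0400 = 20.95328
μ ≥ (11.2 + 20.95328)/2 = 16.0766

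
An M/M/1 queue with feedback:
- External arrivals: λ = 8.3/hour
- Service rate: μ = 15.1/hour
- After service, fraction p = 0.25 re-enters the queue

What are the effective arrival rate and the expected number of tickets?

Effective arrival rate: λ_eff = λ/(1-p) = 8.3/(1-0.25) = 8.3/0.75 = 11.0667
ρ = λ_eff/μ = 11.0667/15.1 = 0.73289
L = ρ/(1-ρ) = 0.73289/(1-0.73289) = 2.7438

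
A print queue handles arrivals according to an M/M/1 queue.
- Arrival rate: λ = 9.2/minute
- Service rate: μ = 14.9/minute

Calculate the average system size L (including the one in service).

ρ = λ/μ = 9.2/14.9 = 0.6174
For M/M/1: L = λ/(μ-λ)
L = 9.2/(14.9-9.2) = 9.2/5.70
L = 1.6140 jobs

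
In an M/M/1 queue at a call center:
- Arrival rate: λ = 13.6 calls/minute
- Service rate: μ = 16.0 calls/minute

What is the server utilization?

Server utilization: ρ = λ/μ
ρ = 13.6/16.0 = 0.8500
The server is busy 85.00% of the time.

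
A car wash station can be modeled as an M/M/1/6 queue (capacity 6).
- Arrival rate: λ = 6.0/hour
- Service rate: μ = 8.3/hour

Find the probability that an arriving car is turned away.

ρ = λ/μ = 6.0/8.3 = 0.72289
P₀ = (1-ρ)/(1-ρ^(K+1)) = (1-0.72289)/(1-0.72289^7) = 0.2771/0.8968 = 0.3090
P_K = P₀×ρ^K = 0.3090 × 0.72289^6 = 0.3090 × 0.1427 = 0.04409
Blocking probability = 4.41%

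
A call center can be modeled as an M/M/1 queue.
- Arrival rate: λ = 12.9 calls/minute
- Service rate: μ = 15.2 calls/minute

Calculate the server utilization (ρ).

Server utilization: ρ = λ/μ
ρ = 12.9/15.2 = 0.8487
The server is busy 84.87% of the time.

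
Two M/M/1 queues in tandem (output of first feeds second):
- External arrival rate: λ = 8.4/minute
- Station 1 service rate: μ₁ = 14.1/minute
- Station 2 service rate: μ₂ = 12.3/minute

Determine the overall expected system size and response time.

By Jackson's theorem, each station behaves as independent M/M/1.
Station 1: ρ₁ = 8.4/14.1 = 0.5957, L₁ = ρ₁/(1-ρ₁) = λ/(μ₁-λ) = 8.4/5.70 = 1.4737
Station 2: ρ₂ = 8.4/12.3 = 0.6829, L₂ = ρ₂/(1-ρ₂) = λ/(μ₂-λ) = 8.4/3.90 = 2.1538
Total: L = L₁ + L₂ = 1.4737 + 2.1538 = 3.6275
W = L/λ = 3.6275/8.4 = 0.4318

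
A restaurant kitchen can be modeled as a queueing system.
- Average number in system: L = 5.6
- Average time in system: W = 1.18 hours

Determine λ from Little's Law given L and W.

Little's Law: L = λW, so λ = L/W
λ = 5.6/1.18 = 4.7458 orders/hour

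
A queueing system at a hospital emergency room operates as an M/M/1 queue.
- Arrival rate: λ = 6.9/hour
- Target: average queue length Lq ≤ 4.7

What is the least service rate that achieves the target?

For M/M/1: Lq = λ²/(μ(μ-λ))
Need Lq ≤ 4.7, i.e. μ(μ-λ) ≥ λ²/4.7
μ² - 6.9μ - 47.61/4.7 ≥ 0  →  μ² - 6.9μ - 10.129787 ≥ 0
Quadratic formula (positive root): μ = [λ + √(λ² + 4×10.129787)]/2
Discriminant: 47.61 + 4×10.129787 = 88.1291, √88.1291 = 9.3877
μ ≥ (6.9 + 9.3877)/2 = 8.1439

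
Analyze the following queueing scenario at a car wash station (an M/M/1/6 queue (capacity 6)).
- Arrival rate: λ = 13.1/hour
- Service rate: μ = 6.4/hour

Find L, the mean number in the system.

ρ = λ/μ = 13.1/6.4 = 2.04688
P₀ = (1-ρ)/(1-ρ^(K+1)) = (1-2.04688)/(1-2.04688^7) = -1.0469/-149.5382 = 0.007001
P_K = P₀×ρ^K = 0.007001 × 2.04688^6 = 0.007001 × 73.5452 = 0.5149
L = ρ[1 - (K+1)ρ^K + Kρ^(K+1)] / [(1-ρ)(1-ρ^(K+1))]
L = 2.04688 × (1 - 7×73.5452 + 6×150.5382) / ((1 - 2.04688) × (1 - 150.5382)) = 5.0916 cars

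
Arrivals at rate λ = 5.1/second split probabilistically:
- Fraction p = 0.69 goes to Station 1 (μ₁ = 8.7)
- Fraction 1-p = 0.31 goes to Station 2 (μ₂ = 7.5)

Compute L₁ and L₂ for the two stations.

Effective rates: λ₁ = 5.1×0.69 = 3.519, λ₂ = 5.1×0.31 = 1.581
Station 1: ρ₁ = 3.519/8.7 = 0.40448, L₁ = ρ₁/(1-ρ₁) = 0.40448/(1-0.40448) = 0.6792
Station 2: ρ₂ = 1.581/7.5 = 0.2108, L₂ = ρ₂/(1-ρ₂) = 0.2108/(1-0.2108) = 0.2671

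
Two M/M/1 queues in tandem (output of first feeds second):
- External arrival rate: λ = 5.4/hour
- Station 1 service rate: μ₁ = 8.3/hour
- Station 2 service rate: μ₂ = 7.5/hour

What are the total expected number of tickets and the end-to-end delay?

By Jackson's theorem, each station behaves as independent M/M/1.
Station 1: ρ₁ = 5.4/8.3 = 0.6506, L₁ = ρ₁/(1-ρ₁) = λ/(μ₁-λ) = 5.4/2.90 = 1.8621
Station 2: ρ₂ = 5.4/7.5 = 0.7200, L₂ = ρ₂/(1-ρ₂) = λ/(μ₂-λ) = 5.4/2.10 = 2.5714
Total: L = L₁ + L₂ = 1.8621 + 2.5714 = 4.4335
W = L/λ = 4.4335/5.4 = 0.8210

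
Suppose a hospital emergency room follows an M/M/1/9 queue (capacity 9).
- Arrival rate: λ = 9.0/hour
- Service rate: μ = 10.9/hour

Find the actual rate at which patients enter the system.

ρ = λ/μ = 9.0/10.9 = 0.82569
P₀ = (1-ρ)/(1-ρ^(K+1)) = (1-0.82569)/(1-0.82569^10) = 0.1743/0.8527 = 0.2044
P_K = P₀×ρ^K = 0.2044 × 0.82569^9 = 0.2044 × 0.1784 = 0.03646
λ_eff = λ(1-P_K) = 9.0 × (1 - 0.036464) = 9.0 × 0.963536 = 8.6718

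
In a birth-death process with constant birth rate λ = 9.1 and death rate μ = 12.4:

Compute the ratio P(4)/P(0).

For constant rates: P(n)/P(0) = (λ/μ)^n
P(4)/P(0) = (9.1/12.4)^4 = 0.7339^4 = 0.2901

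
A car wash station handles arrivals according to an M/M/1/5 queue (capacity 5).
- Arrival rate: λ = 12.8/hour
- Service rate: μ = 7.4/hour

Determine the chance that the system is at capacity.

ρ = λ/μ = 12.8/7.4 = 1.7297
P₀ = (1-ρ)/(1-ρ^(K+1)) = (1-1.7297)/(1-1.7297^6) = -0.7297/-25.7809 = 0.02830
P_K = P₀×ρ^K = 0.02830 × 1.7297^5 = 0.02830 × 15.4830 = 0.4382
Blocking probability = 43.82%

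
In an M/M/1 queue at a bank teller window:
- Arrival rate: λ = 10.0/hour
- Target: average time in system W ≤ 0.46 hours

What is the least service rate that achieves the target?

For M/M/1: W = 1/(μ-λ)
Need W ≤ 0.46, so 1/(μ-λ) ≤ 0.46
μ - λ ≥ 1/0.46 = 2.1739
μ ≥ 10.0 + 2.1739 = 12.1739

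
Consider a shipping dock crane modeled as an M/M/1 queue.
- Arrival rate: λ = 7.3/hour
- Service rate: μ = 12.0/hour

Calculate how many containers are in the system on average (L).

ρ = λ/μ = 7.3/12.0 = 0.6083
For M/M/1: L = λ/(μ-λ)
L = 7.3/(12.0-7.3) = 7.3/4.70
L = 1.5532 containers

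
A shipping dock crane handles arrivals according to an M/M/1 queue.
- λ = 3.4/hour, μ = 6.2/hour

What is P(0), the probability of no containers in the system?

ρ = λ/μ = 3.4/6.2 = 0.5484
P(0) = 1 - ρ = 1 - 0.5484 = 0.4516
The server is idle 45.16% of the time.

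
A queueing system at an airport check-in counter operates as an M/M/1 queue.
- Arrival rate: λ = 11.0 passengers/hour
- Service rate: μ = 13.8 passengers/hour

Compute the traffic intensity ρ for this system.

Server utilization: ρ = λ/μ
ρ = 11.0/13.8 = 0.7971
The server is busy 79.71% of the time.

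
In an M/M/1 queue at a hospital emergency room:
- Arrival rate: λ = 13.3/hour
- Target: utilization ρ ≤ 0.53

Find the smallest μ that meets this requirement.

ρ = λ/μ, so μ = λ/ρ
μ ≥ 13.3/0.53 = 25.0943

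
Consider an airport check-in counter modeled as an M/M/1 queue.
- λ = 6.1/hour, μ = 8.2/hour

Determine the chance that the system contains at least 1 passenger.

ρ = λ/μ = 6.1/8.2 = 0.7439
P(N ≥ n) = ρⁿ
P(N ≥ 1) = 0.7439^1
P(N ≥ 1) = 0.7439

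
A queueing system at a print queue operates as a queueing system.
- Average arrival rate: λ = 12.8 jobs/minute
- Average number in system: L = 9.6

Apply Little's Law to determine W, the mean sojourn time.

Little's Law: L = λW, so W = L/λ
W = 9.6/12.8 = 0.7500 minutes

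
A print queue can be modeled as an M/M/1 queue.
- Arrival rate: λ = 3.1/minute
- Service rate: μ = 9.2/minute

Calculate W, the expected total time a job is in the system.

First, compute utilization: ρ = λ/μ = 3.1/9.2 = 0.3370
For M/M/1: W = 1/(μ-λ)
W = 1/(9.2-3.1) = 1/6.10
W = 0.1639 minutes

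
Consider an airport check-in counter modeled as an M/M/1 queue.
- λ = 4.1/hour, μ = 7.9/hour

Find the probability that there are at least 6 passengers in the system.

ρ = λ/μ = 4.1/7.9 = 0.5190
P(N ≥ n) = ρⁿ
P(N ≥ 6) = 0.5190^6
P(N ≥ 6) = 0.01954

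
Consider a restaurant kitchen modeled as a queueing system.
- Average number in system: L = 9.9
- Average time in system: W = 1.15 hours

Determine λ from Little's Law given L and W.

Little's Law: L = λW, so λ = L/W
λ = 9.9/1.15 = 8.6087 orders/hour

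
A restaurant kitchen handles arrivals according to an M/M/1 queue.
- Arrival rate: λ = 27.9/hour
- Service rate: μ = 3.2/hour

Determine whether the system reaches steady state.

Stability requires ρ = λ/(cμ) < 1
ρ = 27.9/(1 × 3.2) = 27.9/3.20 = 8.7187
Since 8.7187 ≥ 1, the system is UNSTABLE.
Queue grows without bound. Need μ > λ = 27.9.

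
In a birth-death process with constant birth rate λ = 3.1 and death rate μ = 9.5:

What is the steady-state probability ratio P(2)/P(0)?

For constant rates: P(n)/P(0) = (λ/μ)^n
P(2)/P(0) = (3.1/9.5)^2 = 0.3263^2 = 0.1065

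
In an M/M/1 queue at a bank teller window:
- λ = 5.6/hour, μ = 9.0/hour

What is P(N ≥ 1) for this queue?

ρ = λ/μ = 5.6/9.0 = 0.6222
P(N ≥ n) = ρⁿ
P(N ≥ 1) = 0.6222^1
P(N ≥ 1) = 0.6222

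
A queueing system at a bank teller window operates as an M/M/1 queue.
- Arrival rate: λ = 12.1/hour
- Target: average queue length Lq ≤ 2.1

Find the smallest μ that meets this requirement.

For M/M/1: Lq = λ²/(μ(μ-λ))
Need Lq ≤ 2.1, i.e. μ(μ-λ) ≥ λ²/2.1
μ² - 12.1μ - 146.41/2.1 ≥ 0  →  μ² - 12.1μ - 69.71905 ≥ 0
Quadratic formula (positive root): μ = [λ + √(λ² + 4×69.71905)]/2
Discriminant: 146.41 + 4×69.71905 = 425.2862, √425.2862 = 20.6225
μ ≥ (12.1 + 20.6225)/2 = 16.3612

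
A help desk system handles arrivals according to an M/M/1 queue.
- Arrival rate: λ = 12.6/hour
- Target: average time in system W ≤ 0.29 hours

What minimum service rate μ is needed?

For M/M/1: W = 1/(μ-λ)
Need W ≤ 0.29, so 1/(μ-λ) ≤ 0.29
μ - λ ≥ 1/0.29 = 3.4483
μ ≥ 12.6 + 3.4483 = 16.0483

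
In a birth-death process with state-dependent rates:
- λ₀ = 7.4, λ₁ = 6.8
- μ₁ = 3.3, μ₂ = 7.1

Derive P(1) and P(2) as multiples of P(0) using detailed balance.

Balance equations:
State 0: λ₀P₀ = μ₁P₁ → P₁ = (λ₀/μ₁)P₀ = (7.4/3.3)P₀ = 2.2424P₀
State 1: P₂ = (λ₀λ₁)/(μ₁μ₂)P₀ = (7.4×6.8)/(3.3×7.1)P₀ = 2.1477P₀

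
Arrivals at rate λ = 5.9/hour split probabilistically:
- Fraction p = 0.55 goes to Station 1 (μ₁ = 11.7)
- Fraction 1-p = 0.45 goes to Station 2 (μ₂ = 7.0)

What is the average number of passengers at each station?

Effective rates: λ₁ = 5.9×0.55 = 3.245, λ₂ = 5.9×0.45 = 2.655
Station 1: ρ₁ = 3.245/11.7 = 0.27735, L₁ = ρ₁/(1-ρ₁) = 0.27735/(1-0.27735) = 0.3838
Station 2: ρ₂ = 2.655/7.0 = 0.379286, L₂ = ρ₂/(1-ρ₂) = 0.379286/(1-0.379286) = 0.6110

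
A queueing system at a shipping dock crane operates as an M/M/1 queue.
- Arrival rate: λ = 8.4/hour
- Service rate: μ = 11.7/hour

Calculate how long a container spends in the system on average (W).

First, compute utilization: ρ = λ/μ = 8.4/11.7 = 0.7179
For M/M/1: W = 1/(μ-λ)
W = 1/(11.7-8.4) = 1/3.30
W = 0.3030 hours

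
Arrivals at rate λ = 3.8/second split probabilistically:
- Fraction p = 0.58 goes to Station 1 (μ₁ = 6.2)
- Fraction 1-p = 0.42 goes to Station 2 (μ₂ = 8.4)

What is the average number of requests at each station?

Effective rates: λ₁ = 3.8×0.58 = 2.204, λ₂ = 3.8×0.42 = 1.596
Station 1: ρ₁ = 2.204/6.2 = 0.3555, L₁ = ρ₁/(1-ρ₁) = 0.3555/(1-0.3555) = 0.5516
Station 2: ρ₂ = 1.596/8.4 = 0.1900, L₂ = ρ₂/(1-ρ₂) = 0.1900/(1-0.1900) = 0.2346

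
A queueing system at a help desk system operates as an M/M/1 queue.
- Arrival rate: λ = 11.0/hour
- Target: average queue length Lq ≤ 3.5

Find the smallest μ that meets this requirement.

For M/M/1: Lq = λ²/(μ(μ-λ))
Need Lq ≤ 3.5, i.e. μ(μ-λ) ≥ λ²/3.5
μ² - 11.0μ - 121.00/3.5 ≥ 0  →  μ² - 11.0μ - 34.57143 ≥ 0
Quadratic formula (positive root): μ = [λ + √(λ² + 4×34.57143)]/2
Discriminant: 121.00 + 4×34.57143 = 259.2857, √259.2857 = 16.1024
μ ≥ (11.0 + 16.1024)/2 = 13.5512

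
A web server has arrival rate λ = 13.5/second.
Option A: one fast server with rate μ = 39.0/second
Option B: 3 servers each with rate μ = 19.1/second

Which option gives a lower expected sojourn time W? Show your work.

Option A: single server μ = 39.0 (M/M/1)
  ρ_A = 13.5/39.0 = 0.3462
  W_A = 1/(μ-λ) = 1/(39.0-13.5) = 1/25.50 = 0.03922

Option B: 3 servers μ = 19.1 (M/M/3)
  ρ_B = λ/(cμ) = 13.5/(3×19.1) = 0.2356
  Offered load a = λ/μ = cρ = 13.5/19.1 = 0.7068
  P₀ = [ Σₙ₌₀^2 aⁿ/n! + a^3/(3!(1-ρ)) ]⁻¹
  Σ = a^0/0! + a^1/1! + a^2/2! = 1.0000 + 0.7068 + 0.2498 = 1.9566
  a^3/(3!(1-ρ)) = 0.3531/(6 × 0.7644) = 0.07699
  P₀ = 1/(1.9566 + 0.07699) = 0.4917
  Lq = P₀·a^3·ρ / (3!(1-ρ)²) = 0.4917 × 0.3531 × 0.2356 / (6 × 0.5843) = 0.01167
  Wq_B = Lq/λ = 0.01167/13.5 = 0.0008644
  W_B = Wq_B + 1/μ = 0.0008644 + 0.05236 = 0.05322

Since W_A = 0.03922 < W_B = 0.05322, Option A (single fast server) has the shorter time in system.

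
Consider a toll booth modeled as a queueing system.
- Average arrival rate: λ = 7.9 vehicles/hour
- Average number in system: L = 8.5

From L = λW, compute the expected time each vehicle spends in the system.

Little's Law: L = λW, so W = L/λ
W = 8.5/7.9 = 1.0759 hours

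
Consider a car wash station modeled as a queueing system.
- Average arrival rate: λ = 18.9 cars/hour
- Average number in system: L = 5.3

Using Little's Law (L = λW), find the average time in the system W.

Little's Law: L = λW, so W = L/λ
W = 5.3/18.9 = 0.2804 hours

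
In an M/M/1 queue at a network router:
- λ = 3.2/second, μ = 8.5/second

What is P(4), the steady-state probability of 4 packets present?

ρ = λ/μ = 3.2/8.5 = 0.3765
P(n) = (1-ρ)ρⁿ
P(4) = (1-0.3765) × 0.3765^4
P(4) = 0.6235 × 0.02009
P(4) = 0.01253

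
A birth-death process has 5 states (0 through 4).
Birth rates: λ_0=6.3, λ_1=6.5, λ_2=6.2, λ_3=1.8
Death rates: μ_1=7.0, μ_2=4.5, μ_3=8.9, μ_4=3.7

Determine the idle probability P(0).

Ratios P(n)/P(0) = (λ₀···λₙ₋₁)/(μ₁···μₙ):
P(1)/P(0) = (6.3)/(7.0) = 0.9000
P(2)/P(0) = (6.3×6.5)/(7.0×4.5) = 1.3000
P(3)/P(0) = (6.3×6.5×6.2)/(7.0×4.5×8.9) = 0.9056
P(4)/P(0) = (6.3×6.5×6.2×1.8)/(7.0×4.5×8.9×3.7) = 0.4406

Normalization: ∑ P(n) = 1
P(0) × (1.0000 + 0.9000 + 1.3000 + 0.9056 + 0.4406) = 1
P(0) × 4.5462 = 1
P(0) = 1/4.5462 = 0.2200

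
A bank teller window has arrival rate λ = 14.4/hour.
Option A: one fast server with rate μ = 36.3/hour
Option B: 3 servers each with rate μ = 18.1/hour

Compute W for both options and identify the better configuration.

Option A: single server μ = 36.3 (M/M/1)
  ρ_A = 14.4/36.3 = 0.3967
  W_A = 1/(μ-λ) = 1/(36.3-14.4) = 1/21.90 = 0.04566

Option B: 3 servers μ = 18.1 (M/M/3)
  ρ_B = λ/(cμ) = 14.4/(3×18.1) = 0.2652
  Offered load a = λ/μ = cρ = 14.4/18.1 = 0.7956
  P₀ = [ Σₙ₌₀^2 aⁿ/n! + a^3/(3!(1-ρ)) ]⁻¹
  Σ = a^0/0! + a^1/1! + a^2/2! = 1.0000 + 0.7956 + 0.3165 = 2.1121
  a^3/(3!(1-ρ)) = 0.5036/(6 × 0.7348) = 0.1142
  P₀ = 1/(2.1121 + 0.1142) = 0.4492
  Lq = P₀·a^3·ρ / (3!(1-ρ)²) = 0.4492 × 0.5036 × 0.2652 / (6 × 0.5399) = 0.01852
  Wq_B = Lq/λ = 0.018516/14.4 = 0.0012858
  W_B = Wq_B + 1/μ = 0.0012858 + 0.055249 = 0.05653

Since W_A = 0.04566 < W_B = 0.05653, Option A (single fast server) has the shorter time in system.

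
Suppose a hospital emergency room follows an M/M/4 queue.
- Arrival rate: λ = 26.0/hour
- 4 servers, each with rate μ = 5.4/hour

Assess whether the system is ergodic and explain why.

Stability requires ρ = λ/(cμ) < 1
ρ = 26.0/(4 × 5.4) = 26.0/21.60 = 1.2037
Since 1.2037 ≥ 1, the system is UNSTABLE.
Need c > λ/μ = 26.0/5.4 = 4.81.
Minimum servers needed: c = 5.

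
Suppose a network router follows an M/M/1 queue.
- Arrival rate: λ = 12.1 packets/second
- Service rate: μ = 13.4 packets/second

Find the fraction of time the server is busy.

Server utilization: ρ = λ/μ
ρ = 12.1/13.4 = 0.9030
The server is busy 90.30% of the time.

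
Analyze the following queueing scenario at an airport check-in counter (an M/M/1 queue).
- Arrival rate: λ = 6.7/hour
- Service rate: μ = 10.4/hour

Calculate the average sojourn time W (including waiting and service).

First, compute utilization: ρ = λ/μ = 6.7/10.4 = 0.6442
For M/M/1: W = 1/(μ-λ)
W = 1/(10.4-6.7) = 1/3.70
W = 0.2703 hours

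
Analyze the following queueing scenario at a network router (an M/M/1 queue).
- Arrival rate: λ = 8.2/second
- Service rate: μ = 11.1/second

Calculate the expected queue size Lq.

ρ = λ/μ = 8.2/11.1 = 0.7387
For M/M/1: Lq = λ²/(μ(μ-λ))
Lq = 67.24/(11.1 × 2.90)
Lq = 2.0888 packets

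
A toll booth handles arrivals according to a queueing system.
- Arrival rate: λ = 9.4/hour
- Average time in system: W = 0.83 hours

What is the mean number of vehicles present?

Little's Law: L = λW
L = 9.4 × 0.83 = 7.8020 vehicles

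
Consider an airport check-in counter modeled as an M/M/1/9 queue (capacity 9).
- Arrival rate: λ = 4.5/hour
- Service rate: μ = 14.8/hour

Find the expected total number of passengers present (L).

ρ = λ/μ = 4.5/14.8 = 0.30405
P₀ = (1-ρ)/(1-ρ^(K+1)) = (1-0.30405)/(1-0.30405^10) = 0.6960/1.0000 = 0.6960
P_K = P₀×ρ^K = 0.6960 × 0.30405^9 = 0.6960 × 0.00002221 = 0.00001546
L = ρ[1 - (K+1)ρ^K + Kρ^(K+1)] / [(1-ρ)(1-ρ^(K+1))]
L = 0.30405 × (1 - 10×0.00002221 + 9×0.000006752) / ((1 - 0.30405) × (1 - 0.000006752)) = 0.4368 passengers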